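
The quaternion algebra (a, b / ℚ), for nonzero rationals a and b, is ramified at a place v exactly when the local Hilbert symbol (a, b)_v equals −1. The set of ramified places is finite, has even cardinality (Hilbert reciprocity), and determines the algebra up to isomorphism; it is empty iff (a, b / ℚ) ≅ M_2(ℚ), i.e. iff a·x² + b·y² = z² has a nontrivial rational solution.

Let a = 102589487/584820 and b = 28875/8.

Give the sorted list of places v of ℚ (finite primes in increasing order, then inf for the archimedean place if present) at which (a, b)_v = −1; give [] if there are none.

(a, b) ≡ (715, 2310) mod (ℚ^×)²; places V = {2, 3, 5, 7, 11, 13, 19, ∞}.
(a,b)_11: α=5, u≡2; β=1, v≡5 (mod 11); (2|11)=-1, (5|11)=+1; sign (−1)^1·-1^1·+1^5 = +1.
(a,b)_3: α=-4, u≡1; β=1, v≡2 (mod 3); (1|3)=+1, (2|3)=-1; sign (−1)^0·+1^1·-1^-4 = +1.
(a,b)_∞: sgn(715)=+, sgn(2310)=+, so +1.
(a,b)_7: α=2, u≡1; β=1, v≡2 (mod 7); (1|7)=+1, (2|7)=+1; sign (−1)^0·+1^1·+1^2 = +1.
(a,b)_13: α=1, u≡9; β=0, v≡10 (mod 13); (9|13)=+1, (10|13)=+1; sign (−1)^0·+1^0·+1^1 = +1.
(a,b)_19: α=-2, u≡14; β=0, v≡16 (mod 19); (14|19)=-1, (16|19)=+1; sign (−1)^0·-1^0·+1^-2 = +1.
(a,b)_5: α=-1, u≡3; β=3, v≡2 (mod 5); (3|5)=-1, (2|5)=-1; sign (−1)^0·-1^3·-1^-1 = +1.
(a,b)_2: α=-2, β=-3; u≡3, v≡3 (mod 8); ε(u)ε(v)=1·1, αω(v)=-2·1, βω(u)=-3·1; sum ≡ 0  ⇒  +1.
Ram(a, b) = ∅: the form 715·x² + 2310·y² − z² is isotropic over every ℚ_v, so by Hasse–Minkowski it is isotropic over ℚ.

[]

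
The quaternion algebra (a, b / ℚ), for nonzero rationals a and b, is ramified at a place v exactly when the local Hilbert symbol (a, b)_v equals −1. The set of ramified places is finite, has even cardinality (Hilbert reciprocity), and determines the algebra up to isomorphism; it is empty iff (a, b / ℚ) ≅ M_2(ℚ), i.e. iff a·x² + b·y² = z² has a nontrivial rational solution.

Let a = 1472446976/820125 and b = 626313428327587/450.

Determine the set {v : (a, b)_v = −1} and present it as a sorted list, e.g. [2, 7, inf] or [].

[7, 11]

Mod squares: a ≡ 170170, b ≡ 374. Check v ∈ {∞, 2, 3, 5, 7, 11, 13, 17}.
v=11: a=11^1·(≡4), b=11^1·(≡9) mod 11; (4|11)=+1, (9|11)=+1; (−1)^{1·1·5}·(+1)^1·(+1)^1 = -1.
v=17: a=17^1·(≡5), b=17^3·(≡3) mod 17; (5|17)=-1, (3|17)=-1; (−1)^{1·3·8}·(-1)^3·(-1)^1 = +1.
v=∞: 170170 > 0 and 374 > 0  ⇒  (a,b)_∞ = +1.
v=13: a=13^3·(≡12), b=13^6·(≡12) mod 13; (12|13)=+1, (12|13)=+1; (−1)^{3·6·6}·(+1)^6·(+1)^3 = +1.
v=3: a=3^-8·(≡1), b=3^-2·(≡2) mod 3; (1|3)=+1, (2|3)=-1; (−1)^{-8·-2·1}·(+1)^-2·(-1)^-8 = +1.
v=7: a=7^1·(≡6), b=7^4·(≡5) mod 7; (6|7)=-1, (5|7)=-1; (−1)^{1·4·3}·(-1)^4·(-1)^1 = -1.
v=2: v_2(a)=9, v_2(b)=-1; units ≡ 5, 3 (mod 8); ε·ε+αω+βω = 0·1+9·1+-1·1 ≡ 0  ⇒  (a,b)_2 = +1.
v=5: a=5^-3·(≡1), b=5^-2·(≡4) mod 5; (1|5)=+1, (4|5)=+1; (−1)^{-3·-2·2}·(+1)^-2·(+1)^-3 = +1.
Ram(170170, 374) = {7, 11}; no ℚ_7-point on the conic.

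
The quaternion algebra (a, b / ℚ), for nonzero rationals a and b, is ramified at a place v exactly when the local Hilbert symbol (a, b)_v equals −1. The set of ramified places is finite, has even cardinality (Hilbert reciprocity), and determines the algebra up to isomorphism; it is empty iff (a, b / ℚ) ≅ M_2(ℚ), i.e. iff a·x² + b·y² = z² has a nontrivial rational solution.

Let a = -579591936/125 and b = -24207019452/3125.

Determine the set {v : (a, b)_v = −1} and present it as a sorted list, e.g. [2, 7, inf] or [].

Mod squares: a ≡ -1155, b ≡ -35. Check v ∈ {∞, 2, 3, 5, 7, 11}.
v=∞: -1155 < 0 and -35 < 0  ⇒  (a,b)_∞ = -1.
v=7: a=7^1·(≡6), b=7^1·(≡2) mod 7; (6|7)=-1, (2|7)=+1; (−1)^{1·1·3}·(-1)^1·(+1)^1 = +1.
v=2: v_2(a)=8, v_2(b)=2; units ≡ 5, 5 (mod 8); ε·ε+αω+βω = 0·0+8·1+2·1 ≡ 0  ⇒  (a,b)_2 = +1.
v=11: a=11^3·(≡3), b=11^4·(≡5) mod 11; (3|11)=+1, (5|11)=+1; (−1)^{3·4·5}·(+1)^4·(+1)^3 = +1.
v=3: a=3^5·(≡2), b=3^10·(≡1) mod 3; (2|3)=-1, (1|3)=+1; (−1)^{5·10·1}·(-1)^10·(+1)^5 = +1.
v=5: a=5^-3·(≡4), b=5^-5·(≡3) mod 5; (4|5)=+1, (3|5)=-1; (−1)^{-3·-5·2}·(+1)^-5·(-1)^-3 = -1.
(-1155, -35 / ℚ) ramifies at {5, ∞}: a division algebra.

[5, inf]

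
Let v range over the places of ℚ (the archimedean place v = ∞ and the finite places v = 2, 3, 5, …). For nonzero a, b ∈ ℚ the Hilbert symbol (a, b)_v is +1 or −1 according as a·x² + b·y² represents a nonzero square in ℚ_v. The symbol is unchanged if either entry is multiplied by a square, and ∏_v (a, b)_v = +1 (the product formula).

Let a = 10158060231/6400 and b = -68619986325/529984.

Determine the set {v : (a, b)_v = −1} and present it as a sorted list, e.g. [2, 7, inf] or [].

Mod squares: a ≡ 319, b ≡ -37. Check v ∈ {∞, 2, 3, 5, 7, 11, 13, 19, 29, 37}.
v=2: v_2(a)=-8, v_2(b)=-6; units ≡ 7, 3 (mod 8); ε·ε+αω+βω = 1·1+-8·1+-6·0 ≡ 1  ⇒  (a,b)_2 = -1.
v=5: a=5^-2·(≡1), b=5^2·(≡3) mod 5; (1|5)=+1, (3|5)=-1; (−1)^{-2·2·2}·(+1)^2·(-1)^-2 = +1.
v=11: a=11^3·(≡10), b=11^2·(≡10) mod 11; (10|11)=-1, (10|11)=-1; (−1)^{3·2·5}·(-1)^2·(-1)^3 = -1.
v=13: a=13^0·(≡5), b=13^-2·(≡2) mod 13; (5|13)=-1, (2|13)=-1; (−1)^{0·-2·6}·(-1)^-2·(-1)^0 = +1.
v=∞: 319 > 0 and -37 < 0  ⇒  (a,b)_∞ = +1.
v=37: a=37^0·(≡22), b=37^1·(≡30) mod 37; (22|37)=-1, (30|37)=+1; (−1)^{0·1·18}·(-1)^1·(+1)^0 = -1.
v=29: a=29^1·(≡27), b=29^2·(≡26) mod 29; (27|29)=-1, (26|29)=-1; (−1)^{1·2·14}·(-1)^2·(-1)^1 = -1.
v=19: a=19^2·(≡2), b=19^0·(≡6) mod 19; (2|19)=-1, (6|19)=+1; (−1)^{2·0·9}·(-1)^0·(+1)^2 = +1.
v=7: a=7^0·(≡2), b=7^-2·(≡5) mod 7; (2|7)=+1, (5|7)=-1; (−1)^{0·-2·3}·(+1)^-2·(-1)^0 = +1.
v=3: a=3^6·(≡1), b=3^6·(≡2) mod 3; (1|3)=+1, (2|3)=-1; (−1)^{6·6·1}·(+1)^6·(-1)^6 = +1.
Ram(319, -37) = {2, 11, 29, 37}; no ℚ_2-point on the conic.

[2, 11, 29, 37]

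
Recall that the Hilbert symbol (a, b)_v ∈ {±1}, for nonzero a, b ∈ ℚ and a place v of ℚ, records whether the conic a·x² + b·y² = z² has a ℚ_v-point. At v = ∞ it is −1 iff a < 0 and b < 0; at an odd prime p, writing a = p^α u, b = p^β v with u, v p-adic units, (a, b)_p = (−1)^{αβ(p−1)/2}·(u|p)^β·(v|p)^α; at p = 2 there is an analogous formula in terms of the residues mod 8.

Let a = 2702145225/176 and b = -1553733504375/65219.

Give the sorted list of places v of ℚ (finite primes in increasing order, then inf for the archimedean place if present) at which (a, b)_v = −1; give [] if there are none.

[2, 3, 23, 31]

Mod squares: a ≡ 13299, b ≡ -305877. Check v ∈ {∞, 2, 3, 5, 7, 11, 13, 23, 31}.
v=3: a=3^1·(≡2), b=3^1·(≡2) mod 3; (2|3)=-1, (2|3)=-1; (−1)^{1·1·1}·(-1)^1·(-1)^1 = -1.
v=13: a=13^3·(≡3), b=13^3·(≡12) mod 13; (3|13)=+1, (12|13)=+1; (−1)^{3·3·6}·(+1)^3·(+1)^3 = +1.
v=7: a=7^0·(≡3), b=7^-2·(≡4) mod 7; (3|7)=-1, (4|7)=+1; (−1)^{0·-2·3}·(-1)^-2·(+1)^0 = +1.
v=2: v_2(a)=-4, v_2(b)=0; units ≡ 3, 3 (mod 8); ε·ε+αω+βω = 1·1+-4·1+0·1 ≡ 1  ⇒  (a,b)_2 = -1.
v=11: a=11^-1·(≡2), b=11^-3·(≡5) mod 11; (2|11)=-1, (5|11)=+1; (−1)^{-1·-3·5}·(-1)^-3·(+1)^-1 = +1.
v=5: a=5^2·(≡4), b=5^4·(≡2) mod 5; (4|5)=+1, (2|5)=-1; (−1)^{2·4·2}·(+1)^4·(-1)^2 = +1.
v=23: a=23^2·(≡20), b=23^3·(≡13) mod 23; (20|23)=-1, (13|23)=+1; (−1)^{2·3·11}·(-1)^3·(+1)^2 = -1.
v=∞: 13299 > 0 and -305877 < 0  ⇒  (a,b)_∞ = +1.
v=31: a=31^1·(≡29), b=31^1·(≡6) mod 31; (29|31)=-1, (6|31)=-1; (−1)^{1·1·15}·(-1)^1·(-1)^1 = -1.
|Ram(13299, -305877)| = 4, even; anisotropic at {2, 3, 23, 31}.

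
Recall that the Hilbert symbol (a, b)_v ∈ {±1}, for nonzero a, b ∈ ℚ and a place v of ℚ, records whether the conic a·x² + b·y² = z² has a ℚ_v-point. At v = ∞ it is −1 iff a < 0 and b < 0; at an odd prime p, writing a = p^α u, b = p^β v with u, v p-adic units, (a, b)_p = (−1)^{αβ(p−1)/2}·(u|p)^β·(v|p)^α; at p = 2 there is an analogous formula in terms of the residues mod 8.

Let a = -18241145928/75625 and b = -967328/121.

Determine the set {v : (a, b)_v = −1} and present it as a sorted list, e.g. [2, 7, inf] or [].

[37, inf]

Mod squares: a ≡ -1753282, b ≡ -60458. Check v ∈ {∞, 2, 3, 5, 11, 17, 19, 29, 37, 43}.
v=29: a=29^1·(≡7), b=29^0·(≡5) mod 29; (7|29)=+1, (5|29)=+1; (−1)^{1·0·14}·(+1)^0·(+1)^1 = +1.
v=3: a=3^2·(≡2), b=3^0·(≡1) mod 3; (2|3)=-1, (1|3)=+1; (−1)^{2·0·1}·(-1)^0·(+1)^2 = +1.
v=37: a=37^1·(≡36), b=37^1·(≡20) mod 37; (36|37)=+1, (20|37)=-1; (−1)^{1·1·18}·(+1)^1·(-1)^1 = -1.
v=43: a=43^1·(≡27), b=43^1·(≡17) mod 43; (27|43)=-1, (17|43)=+1; (−1)^{1·1·21}·(-1)^1·(+1)^1 = +1.
v=5: a=5^-4·(≡2), b=5^0·(≡2) mod 5; (2|5)=-1, (2|5)=-1; (−1)^{-4·0·2}·(-1)^0·(-1)^-4 = +1.
v=∞: -1753282 < 0 and -60458 < 0  ⇒  (a,b)_∞ = -1.
v=11: a=11^-2·(≡8), b=11^-2·(≡1) mod 11; (8|11)=-1, (1|11)=+1; (−1)^{-2·-2·5}·(-1)^-2·(+1)^-2 = +1.
v=2: v_2(a)=3, v_2(b)=5; units ≡ 7, 3 (mod 8); ε·ε+αω+βω = 1·1+3·1+5·0 ≡ 0  ⇒  (a,b)_2 = +1.
v=19: a=19^1·(≡11), b=19^1·(≡12) mod 19; (11|19)=+1, (12|19)=-1; (−1)^{1·1·9}·(+1)^1·(-1)^1 = +1.
v=17: a=17^2·(≡1), b=17^0·(≡3) mod 17; (1|17)=+1, (3|17)=-1; (−1)^{2·0·8}·(+1)^0·(-1)^2 = +1.
Ram(-1753282, -60458) = {37, ∞}; no ℚ_37-point on the conic.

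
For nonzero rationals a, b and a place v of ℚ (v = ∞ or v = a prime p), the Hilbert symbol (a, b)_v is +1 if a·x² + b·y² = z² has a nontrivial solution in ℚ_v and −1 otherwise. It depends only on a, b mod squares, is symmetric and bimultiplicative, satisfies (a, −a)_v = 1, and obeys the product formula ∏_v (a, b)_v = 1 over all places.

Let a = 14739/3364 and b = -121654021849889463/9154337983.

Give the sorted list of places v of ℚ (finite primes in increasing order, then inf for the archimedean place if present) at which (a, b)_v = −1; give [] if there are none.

Mod squares: a ≡ 51, b ≡ -2849. Check v ∈ {∞, 2, 3, 7, 11, 17, 23, 29, 37, 43}.
v=37: a=37^0·(≡8), b=37^1·(≡7) mod 37; (8|37)=-1, (7|37)=+1; (−1)^{0·1·18}·(-1)^1·(+1)^0 = -1.
v=2: v_2(a)=-2, v_2(b)=0; units ≡ 3, 7 (mod 8); ε·ε+αω+βω = 1·1+-2·0+0·1 ≡ 1  ⇒  (a,b)_2 = -1.
v=3: a=3^1·(≡2), b=3^4·(≡1) mod 3; (2|3)=-1, (1|3)=+1; (−1)^{1·4·1}·(-1)^4·(+1)^1 = +1.
v=17: a=17^3·(≡7), b=17^8·(≡6) mod 17; (7|17)=-1, (6|17)=-1; (−1)^{3·8·8}·(-1)^8·(-1)^3 = -1.
v=7: a=7^0·(≡1), b=7^-1·(≡3) mod 7; (1|7)=+1, (3|7)=-1; (−1)^{0·-1·3}·(+1)^-1·(-1)^0 = +1.
v=∞: 51 > 0 and -2849 < 0  ⇒  (a,b)_∞ = +1.
v=11: a=11^0·(≡6), b=11^1·(≡9) mod 11; (6|11)=-1, (9|11)=+1; (−1)^{0·1·5}·(-1)^1·(+1)^0 = -1.
v=29: a=29^-2·(≡9), b=29^-4·(≡24) mod 29; (9|29)=+1, (24|29)=+1; (−1)^{-2·-4·14}·(+1)^-4·(+1)^-2 = +1.
v=23: a=23^0·(≡7), b=23^2·(≡3) mod 23; (7|23)=-1, (3|23)=+1; (−1)^{0·2·11}·(-1)^2·(+1)^0 = +1.
v=43: a=43^0·(≡42), b=43^-2·(≡33) mod 43; (42|43)=-1, (33|43)=-1; (−1)^{0·-2·21}·(-1)^-2·(-1)^0 = +1.
Ram(51, -2849) = {2, 11, 17, 37}; no ℚ_2-point on the conic.

[2, 11, 17, 37]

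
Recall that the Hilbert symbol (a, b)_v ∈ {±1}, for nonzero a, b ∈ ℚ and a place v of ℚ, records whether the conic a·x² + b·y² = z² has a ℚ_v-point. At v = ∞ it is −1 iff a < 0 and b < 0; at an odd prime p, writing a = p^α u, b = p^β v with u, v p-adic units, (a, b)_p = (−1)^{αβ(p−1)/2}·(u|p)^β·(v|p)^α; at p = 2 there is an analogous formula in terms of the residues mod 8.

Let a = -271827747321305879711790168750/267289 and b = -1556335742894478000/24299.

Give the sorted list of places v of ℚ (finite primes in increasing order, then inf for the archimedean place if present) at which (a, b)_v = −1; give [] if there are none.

Mod squares: a ≡ -15470, b ≡ -6545. Check v ∈ {∞, 2, 3, 5, 7, 11, 13, 17, 19, 29, 47}.
v=2: v_2(a)=1, v_2(b)=4; units ≡ 1, 7 (mod 8); ε·ε+αω+βω = 0·1+1·0+4·0 ≡ 0  ⇒  (a,b)_2 = +1.
v=17: a=17^5·(≡8), b=17^3·(≡3) mod 17; (8|17)=+1, (3|17)=-1; (−1)^{5·3·8}·(+1)^3·(-1)^5 = -1.
v=29: a=29^4·(≡9), b=29^2·(≡16) mod 29; (9|29)=+1, (16|29)=+1; (−1)^{4·2·14}·(+1)^2·(+1)^4 = +1.
v=7: a=7^5·(≡1), b=7^3·(≡6) mod 7; (1|7)=+1, (6|7)=-1; (−1)^{5·3·3}·(+1)^3·(-1)^5 = +1.
v=19: a=19^4·(≡13), b=19^2·(≡14) mod 19; (13|19)=-1, (14|19)=-1; (−1)^{4·2·9}·(-1)^2·(-1)^4 = +1.
v=∞: -15470 < 0 and -6545 < 0  ⇒  (a,b)_∞ = -1.
v=13: a=13^3·(≡5), b=13^2·(≡6) mod 13; (5|13)=-1, (6|13)=-1; (−1)^{3·2·6}·(-1)^2·(-1)^3 = -1.
v=5: a=5^5·(≡4), b=5^3·(≡4) mod 5; (4|5)=+1, (4|5)=+1; (−1)^{5·3·2}·(+1)^3·(+1)^5 = +1.
v=47: a=47^-2·(≡15), b=47^-2·(≡44) mod 47; (15|47)=-1, (44|47)=-1; (−1)^{-2·-2·23}·(-1)^-2·(-1)^-2 = +1.
v=3: a=3^2·(≡1), b=3^2·(≡1) mod 3; (1|3)=+1, (1|3)=+1; (−1)^{2·2·1}·(+1)^2·(+1)^2 = +1.
v=11: a=11^-2·(≡6), b=11^-1·(≡2) mod 11; (6|11)=-1, (2|11)=-1; (−1)^{-2·-1·5}·(-1)^-1·(-1)^-2 = -1.
|Ram(-15470, -6545)| = 4, even; anisotropic at {11, 13, 17, ∞}.

[11, 13, 17, inf]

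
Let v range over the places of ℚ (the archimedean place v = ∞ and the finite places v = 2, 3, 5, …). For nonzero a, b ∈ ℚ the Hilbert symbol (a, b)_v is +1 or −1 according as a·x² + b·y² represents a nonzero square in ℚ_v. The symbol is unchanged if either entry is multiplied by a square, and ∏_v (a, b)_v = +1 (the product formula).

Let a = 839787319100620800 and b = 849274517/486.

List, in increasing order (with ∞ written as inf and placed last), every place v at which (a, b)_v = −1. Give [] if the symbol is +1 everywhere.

Mod squares: a ≡ 52003, b ≡ 12558. Check v ∈ {∞, 2, 3, 5, 7, 13, 17, 19, 23}.
v=23: a=23^3·(≡19), b=23^1·(≡22) mod 23; (19|23)=-1, (22|23)=-1; (−1)^{3·1·11}·(-1)^1·(-1)^3 = -1.
v=∞: 52003 > 0 and 12558 > 0  ⇒  (a,b)_∞ = +1.
v=17: a=17^1·(≡13), b=17^0·(≡6) mod 17; (13|17)=+1, (6|17)=-1; (−1)^{1·0·8}·(+1)^0·(-1)^1 = -1.
v=13: a=13^2·(≡4), b=13^3·(≡9) mod 13; (4|13)=+1, (9|13)=+1; (−1)^{2·3·6}·(+1)^3·(+1)^2 = +1.
v=19: a=19^1·(≡9), b=19^0·(≡10) mod 19; (9|19)=+1, (10|19)=-1; (−1)^{1·0·9}·(+1)^0·(-1)^1 = -1.
v=5: a=5^2·(≡2), b=5^0·(≡2) mod 5; (2|5)=-1, (2|5)=-1; (−1)^{2·0·2}·(-1)^0·(-1)^2 = +1.
v=7: a=7^3·(≡4), b=7^5·(≡4) mod 7; (4|7)=+1, (4|7)=+1; (−1)^{3·5·3}·(+1)^5·(+1)^3 = -1.
v=2: v_2(a)=14, v_2(b)=-1; units ≡ 3, 7 (mod 8); ε·ε+αω+βω = 1·1+14·0+-1·1 ≡ 0  ⇒  (a,b)_2 = +1.
v=3: a=3^2·(≡1), b=3^-5·(≡1) mod 3; (1|3)=+1, (1|3)=+1; (−1)^{2·-5·1}·(+1)^-5·(+1)^2 = +1.
|Ram(52003, 12558)| = 4, even; anisotropic at {7, 17, 19, 23}.

[7, 17, 19, 23]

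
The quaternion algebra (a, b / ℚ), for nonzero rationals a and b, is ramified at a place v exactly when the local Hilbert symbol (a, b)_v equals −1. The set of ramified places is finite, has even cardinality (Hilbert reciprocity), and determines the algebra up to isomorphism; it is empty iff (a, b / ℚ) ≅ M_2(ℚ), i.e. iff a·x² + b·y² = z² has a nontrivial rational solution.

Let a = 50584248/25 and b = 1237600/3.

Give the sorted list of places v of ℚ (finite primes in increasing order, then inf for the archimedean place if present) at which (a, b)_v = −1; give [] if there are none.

Mod squares: a ≡ 4862, b ≡ 9282. Check v ∈ {∞, 2, 3, 5, 7, 11, 13, 17}.
v=5: a=5^-2·(≡3), b=5^2·(≡3) mod 5; (3|5)=-1, (3|5)=-1; (−1)^{-2·2·2}·(-1)^2·(-1)^-2 = +1.
v=∞: 4862 > 0 and 9282 > 0  ⇒  (a,b)_∞ = +1.
v=13: a=13^1·(≡12), b=13^1·(≡9) mod 13; (12|13)=+1, (9|13)=+1; (−1)^{1·1·6}·(+1)^1·(+1)^1 = +1.
v=7: a=7^0·(≡2), b=7^1·(≡5) mod 7; (2|7)=+1, (5|7)=-1; (−1)^{0·1·3}·(+1)^1·(-1)^0 = +1.
v=11: a=11^1·(≡6), b=11^0·(≡4) mod 11; (6|11)=-1, (4|11)=+1; (−1)^{1·0·5}·(-1)^0·(+1)^1 = +1.
v=2: v_2(a)=3, v_2(b)=5; units ≡ 7, 1 (mod 8); ε·ε+αω+βω = 1·0+3·0+5·0 ≡ 0  ⇒  (a,b)_2 = +1.
v=17: a=17^3·(≡12), b=17^1·(≡2) mod 17; (12|17)=-1, (2|17)=+1; (−1)^{3·1·8}·(-1)^1·(+1)^3 = -1.
v=3: a=3^2·(≡2), b=3^-1·(≡1) mod 3; (2|3)=-1, (1|3)=+1; (−1)^{2·-1·1}·(-1)^-1·(+1)^2 = -1.
Ram(4862, 9282) = {3, 17}; no ℚ_3-point on the conic.

[3, 17]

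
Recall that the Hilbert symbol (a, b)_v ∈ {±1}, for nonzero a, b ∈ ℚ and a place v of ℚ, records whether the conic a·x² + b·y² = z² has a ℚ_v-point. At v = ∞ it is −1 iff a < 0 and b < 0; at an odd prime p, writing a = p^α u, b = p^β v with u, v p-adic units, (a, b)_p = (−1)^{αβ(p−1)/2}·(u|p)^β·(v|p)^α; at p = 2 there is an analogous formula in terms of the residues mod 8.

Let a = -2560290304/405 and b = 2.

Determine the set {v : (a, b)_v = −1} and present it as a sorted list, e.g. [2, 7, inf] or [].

[2, 5, 11, 13]

Mod squares: a ≡ -1430, b ≡ 2. Check v ∈ {∞, 2, 3, 5, 11, 13, 17}.
v=2: v_2(a)=9, v_2(b)=1; units ≡ 5, 1 (mod 8); ε·ε+αω+βω = 0·0+9·0+1·1 ≡ 1  ⇒  (a,b)_2 = -1.
v=17: a=17^2·(≡15), b=17^0·(≡2) mod 17; (15|17)=+1, (2|17)=+1; (−1)^{2·0·8}·(+1)^0·(+1)^2 = +1.
v=5: a=5^-1·(≡1), b=5^0·(≡2) mod 5; (1|5)=+1, (2|5)=-1; (−1)^{-1·0·2}·(+1)^0·(-1)^-1 = -1.
v=13: a=13^1·(≡8), b=13^0·(≡2) mod 13; (8|13)=-1, (2|13)=-1; (−1)^{1·0·6}·(-1)^0·(-1)^1 = -1.
v=3: a=3^-4·(≡1), b=3^0·(≡2) mod 3; (1|3)=+1, (2|3)=-1; (−1)^{-4·0·1}·(+1)^0·(-1)^-4 = +1.
v=11: a=11^3·(≡7), b=11^0·(≡2) mod 11; (7|11)=-1, (2|11)=-1; (−1)^{3·0·5}·(-1)^0·(-1)^3 = -1.
v=∞: -1430 < 0 and 2 > 0  ⇒  (a,b)_∞ = +1.
(-1430, 2 / ℚ) ramifies at {2, 5, 11, 13}: a division algebra.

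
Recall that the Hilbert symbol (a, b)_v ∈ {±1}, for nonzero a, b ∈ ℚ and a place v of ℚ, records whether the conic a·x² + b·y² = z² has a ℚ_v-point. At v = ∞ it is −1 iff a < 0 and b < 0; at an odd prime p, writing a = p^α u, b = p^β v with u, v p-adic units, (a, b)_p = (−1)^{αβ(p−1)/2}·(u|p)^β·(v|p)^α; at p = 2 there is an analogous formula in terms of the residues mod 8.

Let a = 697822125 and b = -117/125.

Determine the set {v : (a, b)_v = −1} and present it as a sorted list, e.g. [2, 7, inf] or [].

Mod squares: a ≡ 1365, b ≡ -65. Check v ∈ {∞, 2, 3, 5, 7, 11, 13}.
v=13: a=13^3·(≡9), b=13^1·(≡7) mod 13; (9|13)=+1, (7|13)=-1; (−1)^{3·1·6}·(+1)^1·(-1)^3 = -1.
v=11: a=11^2·(≡1), b=11^0·(≡1) mod 11; (1|11)=+1, (1|11)=+1; (−1)^{2·0·5}·(+1)^0·(+1)^2 = +1.
v=∞: 1365 > 0 and -65 < 0  ⇒  (a,b)_∞ = +1.
v=5: a=5^3·(≡2), b=5^-3·(≡3) mod 5; (2|5)=-1, (3|5)=-1; (−1)^{3·-3·2}·(-1)^-3·(-1)^3 = +1.
v=7: a=7^1·(≡6), b=7^0·(≡5) mod 7; (6|7)=-1, (5|7)=-1; (−1)^{1·0·3}·(-1)^0·(-1)^1 = -1.
v=3: a=3^1·(≡2), b=3^2·(≡1) mod 3; (2|3)=-1, (1|3)=+1; (−1)^{1·2·1}·(-1)^2·(+1)^1 = +1.
v=2: v_2(a)=0, v_2(b)=0; units ≡ 5, 7 (mod 8); ε·ε+αω+βω = 0·1+0·0+0·1 ≡ 0  ⇒  (a,b)_2 = +1.
|Ram(1365, -65)| = 2, even; anisotropic at {7, 13}.

[7, 13]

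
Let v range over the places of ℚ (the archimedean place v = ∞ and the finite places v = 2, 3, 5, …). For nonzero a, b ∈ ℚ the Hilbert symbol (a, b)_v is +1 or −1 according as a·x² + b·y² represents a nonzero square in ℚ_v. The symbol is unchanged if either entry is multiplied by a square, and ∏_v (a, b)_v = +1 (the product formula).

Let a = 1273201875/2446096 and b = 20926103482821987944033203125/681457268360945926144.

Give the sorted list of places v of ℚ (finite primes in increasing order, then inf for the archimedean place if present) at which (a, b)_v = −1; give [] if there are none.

(a, b) ≡ (627, 4389) mod (ℚ^×)²; places V = {2, 3, 5, 7, 11, 17, 19, 23, 29, ∞}.
(a,b)_3: α=3, u≡2; β=7, v≡2 (mod 3); (2|3)=-1, (2|3)=-1; sign (−1)^1·-1^7·-1^3 = -1.
(a,b)_17: α=-2, u≡9; β=-4, v≡14 (mod 17); (9|17)=+1, (14|17)=-1; sign (−1)^0·+1^-4·-1^-2 = +1.
(a,b)_19: α=3, u≡12; β=7, v≡15 (mod 19); (12|19)=-1, (15|19)=-1; sign (−1)^1·-1^7·-1^3 = -1.
(a,b)_29: α=0, u≡14; β=-2, v≡3 (mod 29); (14|29)=-1, (3|29)=-1; sign (−1)^0·-1^-2·-1^0 = +1.
(a,b)_23: α=-2, u≡6; β=-6, v≡20 (mod 23); (6|23)=+1, (20|23)=-1; sign (−1)^0·+1^-6·-1^-2 = +1.
(a,b)_7: α=0, u≡4; β=7, v≡2 (mod 7); (4|7)=+1, (2|7)=+1; sign (−1)^0·+1^7·+1^0 = +1.
(a,b)_2: α=-4, β=-16; u≡3, v≡5 (mod 8); ε(u)ε(v)=1·0, αω(v)=-4·1, βω(u)=-16·1; sum ≡ 0  ⇒  +1.
(a,b)_∞: sgn(627)=+, sgn(4389)=+, so +1.
(a,b)_5: α=4, u≡3; β=10, v≡1 (mod 5); (3|5)=-1, (1|5)=+1; sign (−1)^0·-1^10·+1^4 = +1.
(a,b)_11: α=1, u≡7; β=3, v≡1 (mod 11); (7|11)=-1, (1|11)=+1; sign (−1)^1·-1^3·+1^1 = +1.
Ram(627, 4389) = {3, 19}; no ℚ_3-point on the conic.

[3, 19]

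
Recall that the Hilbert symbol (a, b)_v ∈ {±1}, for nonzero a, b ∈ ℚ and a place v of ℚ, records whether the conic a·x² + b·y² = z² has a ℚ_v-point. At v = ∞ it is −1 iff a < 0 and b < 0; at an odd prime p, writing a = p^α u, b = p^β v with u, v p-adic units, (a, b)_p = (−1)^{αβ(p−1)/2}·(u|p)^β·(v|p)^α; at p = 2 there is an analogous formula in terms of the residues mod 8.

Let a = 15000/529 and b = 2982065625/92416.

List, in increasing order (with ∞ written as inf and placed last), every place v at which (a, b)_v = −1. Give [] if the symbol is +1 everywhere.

[3, 7, 11, 17]

Mod squares: a ≡ 6, b ≡ 6545. Check v ∈ {∞, 2, 3, 5, 7, 11, 17, 19, 23}.
v=2: v_2(a)=3, v_2(b)=-8; units ≡ 3, 1 (mod 8); ε·ε+αω+βω = 1·0+3·0+-8·1 ≡ 0  ⇒  (a,b)_2 = +1.
v=5: a=5^4·(≡1), b=5^5·(≡1) mod 5; (1|5)=+1, (1|5)=+1; (−1)^{4·5·2}·(+1)^5·(+1)^4 = +1.
v=23: a=23^-2·(≡4), b=23^0·(≡2) mod 23; (4|23)=+1, (2|23)=+1; (−1)^{-2·0·11}·(+1)^0·(+1)^-2 = +1.
v=∞: 6 > 0 and 6545 > 0  ⇒  (a,b)_∞ = +1.
v=3: a=3^1·(≡2), b=3^6·(≡2) mod 3; (2|3)=-1, (2|3)=-1; (−1)^{1·6·1}·(-1)^6·(-1)^1 = -1.
v=11: a=11^0·(≡7), b=11^1·(≡1) mod 11; (7|11)=-1, (1|11)=+1; (−1)^{0·1·5}·(-1)^1·(+1)^0 = -1.
v=7: a=7^0·(≡5), b=7^1·(≡4) mod 7; (5|7)=-1, (4|7)=+1; (−1)^{0·1·3}·(-1)^1·(+1)^0 = -1.
v=17: a=17^0·(≡3), b=17^1·(≡5) mod 17; (3|17)=-1, (5|17)=-1; (−1)^{0·1·8}·(-1)^1·(-1)^0 = -1.
v=19: a=19^0·(≡16), b=19^-2·(≡5) mod 19; (16|19)=+1, (5|19)=+1; (−1)^{0·-2·9}·(+1)^-2·(+1)^0 = +1.
Ram(6, 6545) = {3, 7, 11, 17}; no ℚ_3-point on the conic.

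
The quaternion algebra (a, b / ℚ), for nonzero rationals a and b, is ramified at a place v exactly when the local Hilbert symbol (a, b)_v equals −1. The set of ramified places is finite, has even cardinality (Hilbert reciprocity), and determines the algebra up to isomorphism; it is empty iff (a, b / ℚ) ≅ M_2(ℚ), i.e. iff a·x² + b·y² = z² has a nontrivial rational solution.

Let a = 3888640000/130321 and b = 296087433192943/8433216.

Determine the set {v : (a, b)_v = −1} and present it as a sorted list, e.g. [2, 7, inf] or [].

(a, b) ≡ (31, 7) mod (ℚ^×)²; places V = {2, 3, 5, 7, 11, 17, 19, 31, 41, 43, ∞}.
(a,b)_∞: sgn(31)=+, sgn(7)=+, so +1.
(a,b)_19: α=-4, u≡3; β=0, v≡17 (mod 19); (3|19)=-1, (17|19)=+1; sign (−1)^0·-1^0·+1^-4 = +1.
(a,b)_7: α=2, u≡3; β=3, v≡4 (mod 7); (3|7)=-1, (4|7)=+1; sign (−1)^0·-1^3·+1^2 = -1.
(a,b)_43: α=0, u≡13; β=2, v≡19 (mod 43); (13|43)=+1, (19|43)=-1; sign (−1)^0·+1^2·-1^0 = +1.
(a,b)_41: α=0, u≡9; β=2, v≡24 (mod 41); (9|41)=+1, (24|41)=-1; sign (−1)^0·+1^2·-1^0 = +1.
(a,b)_11: α=0, u≡9; β=-4, v≡10 (mod 11); (9|11)=+1, (10|11)=-1; sign (−1)^0·+1^-4·-1^0 = +1.
(a,b)_2: α=12, β=-6; u≡7, v≡7 (mod 8); ε(u)ε(v)=1·1, αω(v)=12·0, βω(u)=-6·0; sum ≡ 1  ⇒  -1.
(a,b)_3: α=0, u≡1; β=-2, v≡1 (mod 3); (1|3)=+1, (1|3)=+1; sign (−1)^0·+1^-2·+1^0 = +1.
(a,b)_5: α=4, u≡4; β=0, v≡3 (mod 5); (4|5)=+1, (3|5)=-1; sign (−1)^0·+1^0·-1^4 = +1.
(a,b)_31: α=1, u≡4; β=2, v≡28 (mod 31); (4|31)=+1, (28|31)=+1; sign (−1)^0·+1^2·+1^1 = +1.
(a,b)_17: α=0, u≡10; β=2, v≡7 (mod 17); (10|17)=-1, (7|17)=-1; sign (−1)^0·-1^2·-1^0 = +1.
(31, 7 / ℚ) ramifies at {2, 7}: a division algebra.

[2, 7]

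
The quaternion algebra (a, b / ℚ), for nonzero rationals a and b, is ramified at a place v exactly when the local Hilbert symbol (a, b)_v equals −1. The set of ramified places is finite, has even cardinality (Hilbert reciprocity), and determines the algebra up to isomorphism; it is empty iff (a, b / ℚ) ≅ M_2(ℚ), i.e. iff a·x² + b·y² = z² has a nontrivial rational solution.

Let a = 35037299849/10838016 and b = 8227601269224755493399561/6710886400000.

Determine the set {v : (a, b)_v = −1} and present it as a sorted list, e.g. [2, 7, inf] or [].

[3, 41]

Mod squares: a ≡ 246, b ≡ 1290. Check v ∈ {∞, 2, 3, 5, 7, 23, 31, 41, 43}.
v=2: v_2(a)=-13, v_2(b)=-31; units ≡ 3, 5 (mod 8); ε·ε+αω+βω = 1·0+-13·1+-31·1 ≡ 0  ⇒  (a,b)_2 = +1.
v=41: a=41^3·(≡12), b=41^8·(≡11) mod 41; (12|41)=-1, (11|41)=-1; (−1)^{3·8·20}·(-1)^8·(-1)^3 = -1.
v=23: a=23^2·(≡2), b=23^0·(≡16) mod 23; (2|23)=+1, (16|23)=+1; (−1)^{2·0·11}·(+1)^0·(+1)^2 = +1.
v=∞: 246 > 0 and 1290 > 0  ⇒  (a,b)_∞ = +1.
v=43: a=43^0·(≡11), b=43^1·(≡37) mod 43; (11|43)=+1, (37|43)=-1; (−1)^{0·1·21}·(+1)^1·(-1)^0 = +1.
v=31: a=31^2·(≡6), b=31^6·(≡25) mod 31; (6|31)=-1, (25|31)=+1; (−1)^{2·6·15}·(-1)^6·(+1)^2 = +1.
v=3: a=3^-3·(≡1), b=3^3·(≡1) mod 3; (1|3)=+1, (1|3)=+1; (−1)^{-3·3·1}·(+1)^3·(+1)^-3 = -1.
v=5: a=5^0·(≡4), b=5^-5·(≡2) mod 5; (4|5)=+1, (2|5)=-1; (−1)^{0·-5·2}·(+1)^-5·(-1)^0 = +1.
v=7: a=7^-2·(≡4), b=7^0·(≡1) mod 7; (4|7)=+1, (1|7)=+1; (−1)^{-2·0·3}·(+1)^0·(+1)^-2 = +1.
Ram(246, 1290) = {3, 41}; no ℚ_3-point on the conic.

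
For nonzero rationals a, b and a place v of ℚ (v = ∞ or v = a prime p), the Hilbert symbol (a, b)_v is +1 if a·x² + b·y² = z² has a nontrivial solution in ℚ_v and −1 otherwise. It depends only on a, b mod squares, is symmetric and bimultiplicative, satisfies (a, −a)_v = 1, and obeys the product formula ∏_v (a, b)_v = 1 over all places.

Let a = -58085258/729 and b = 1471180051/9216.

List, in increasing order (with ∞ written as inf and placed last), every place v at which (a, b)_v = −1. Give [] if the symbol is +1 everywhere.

[7, 19, 31, 37]

(a, b) ≡ (-109802, 4075291) mod (ℚ^×)²; places V = {2, 3, 7, 11, 17, 19, 23, 31, 37, ∞}.
(a,b)_37: α=0, u≡23; β=1, v≡18 (mod 37); (23|37)=-1, (18|37)=-1; sign (−1)^0·-1^1·-1^0 = -1.
(a,b)_2: α=1, β=-10; u≡3, v≡3 (mod 8); ε(u)ε(v)=1·1, αω(v)=1·1, βω(u)=-10·1; sum ≡ 0  ⇒  +1.
(a,b)_31: α=1, u≡30; β=1, v≡26 (mod 31); (30|31)=-1, (26|31)=-1; sign (−1)^1·-1^1·-1^1 = -1.
(a,b)_19: α=0, u≡14; β=3, v≡17 (mod 19); (14|19)=-1, (17|19)=+1; sign (−1)^0·-1^3·+1^0 = -1.
(a,b)_17: α=0, u≡16; β=1, v≡12 (mod 17); (16|17)=+1, (12|17)=-1; sign (−1)^0·+1^1·-1^0 = +1.
(a,b)_23: α=3, u≡15; β=0, v≡13 (mod 23); (15|23)=-1, (13|23)=+1; sign (−1)^0·-1^0·+1^3 = +1.
(a,b)_7: α=1, u≡4; β=0, v≡3 (mod 7); (4|7)=+1, (3|7)=-1; sign (−1)^0·+1^0·-1^1 = -1.
(a,b)_11: α=1, u≡2; β=1, v≡1 (mod 11); (2|11)=-1, (1|11)=+1; sign (−1)^1·-1^1·+1^1 = +1.
(a,b)_3: α=-6, u≡1; β=-2, v≡1 (mod 3); (1|3)=+1, (1|3)=+1; sign (−1)^0·+1^-2·+1^-6 = +1.
(a,b)_∞: sgn(-109802)=−, sgn(4075291)=+, so +1.
(-109802, 4075291 / ℚ) ramifies at {7, 19, 31, 37}: a division algebra.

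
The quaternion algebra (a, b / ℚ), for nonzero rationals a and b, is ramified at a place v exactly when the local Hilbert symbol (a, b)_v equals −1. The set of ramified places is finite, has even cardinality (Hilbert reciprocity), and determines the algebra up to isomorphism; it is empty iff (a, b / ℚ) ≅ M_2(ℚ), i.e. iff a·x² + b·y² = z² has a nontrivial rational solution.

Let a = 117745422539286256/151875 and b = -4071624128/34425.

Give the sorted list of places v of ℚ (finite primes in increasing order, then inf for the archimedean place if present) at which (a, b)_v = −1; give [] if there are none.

[3, 17]

Mod squares: a ≡ 7293, b ≡ -2431. Check v ∈ {∞, 2, 3, 5, 11, 13, 17, 23, 29}.
v=5: a=5^-4·(≡2), b=5^-2·(≡1) mod 5; (2|5)=-1, (1|5)=+1; (−1)^{-4·-2·2}·(-1)^-2·(+1)^-4 = +1.
v=2: v_2(a)=4, v_2(b)=6; units ≡ 5, 1 (mod 8); ε·ε+αω+βω = 0·0+4·0+6·1 ≡ 0  ⇒  (a,b)_2 = +1.
v=29: a=29^0·(≡17), b=29^2·(≡13) mod 29; (17|29)=-1, (13|29)=+1; (−1)^{0·2·14}·(-1)^2·(+1)^0 = +1.
v=11: a=11^3·(≡1), b=11^1·(≡7) mod 11; (1|11)=+1, (7|11)=-1; (−1)^{3·1·5}·(+1)^1·(-1)^3 = +1.
v=23: a=23^6·(≡1), b=23^2·(≡11) mod 23; (1|23)=+1, (11|23)=-1; (−1)^{6·2·11}·(+1)^2·(-1)^6 = +1.
v=17: a=17^1·(≡8), b=17^-1·(≡3) mod 17; (8|17)=+1, (3|17)=-1; (−1)^{1·-1·8}·(+1)^-1·(-1)^1 = -1.
v=3: a=3^-5·(≡1), b=3^-4·(≡2) mod 3; (1|3)=+1, (2|3)=-1; (−1)^{-5·-4·1}·(+1)^-4·(-1)^-5 = -1.
v=13: a=13^3·(≡11), b=13^1·(≡7) mod 13; (11|13)=-1, (7|13)=-1; (−1)^{3·1·6}·(-1)^1·(-1)^3 = +1.
v=∞: 7293 > 0 and -2431 < 0  ⇒  (a,b)_∞ = +1.
|Ram(7293, -2431)| = 2, even; anisotropic at {3, 17}.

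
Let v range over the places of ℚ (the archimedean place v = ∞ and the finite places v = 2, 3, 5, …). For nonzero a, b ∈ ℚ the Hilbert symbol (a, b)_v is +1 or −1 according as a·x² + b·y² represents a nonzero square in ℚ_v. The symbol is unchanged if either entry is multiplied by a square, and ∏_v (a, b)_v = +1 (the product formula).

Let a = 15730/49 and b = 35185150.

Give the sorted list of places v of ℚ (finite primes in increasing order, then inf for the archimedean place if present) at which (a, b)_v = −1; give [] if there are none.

[13, 37]

Mod squares: a ≡ 130, b ≡ 1407406. Check v ∈ {∞, 2, 5, 7, 11, 13, 19, 37}.
v=5: a=5^1·(≡4), b=5^2·(≡1) mod 5; (4|5)=+1, (1|5)=+1; (−1)^{1·2·2}·(+1)^2·(+1)^1 = +1.
v=37: a=37^0·(≡22), b=37^1·(≡13) mod 37; (22|37)=-1, (13|37)=-1; (−1)^{0·1·18}·(-1)^1·(-1)^0 = -1.
v=11: a=11^2·(≡4), b=11^1·(≡4) mod 11; (4|11)=+1, (4|11)=+1; (−1)^{2·1·5}·(+1)^1·(+1)^2 = +1.
v=∞: 130 > 0 and 1407406 > 0  ⇒  (a,b)_∞ = +1.
v=2: v_2(a)=1, v_2(b)=1; units ≡ 1, 7 (mod 8); ε·ε+αω+βω = 0·1+1·0+1·0 ≡ 0  ⇒  (a,b)_2 = +1.
v=13: a=13^1·(≡4), b=13^1·(≡2) mod 13; (4|13)=+1, (2|13)=-1; (−1)^{1·1·6}·(+1)^1·(-1)^1 = -1.
v=7: a=7^-2·(≡1), b=7^1·(≡2) mod 7; (1|7)=+1, (2|7)=+1; (−1)^{-2·1·3}·(+1)^1·(+1)^-2 = +1.
v=19: a=19^0·(≡5), b=19^1·(≡15) mod 19; (5|19)=+1, (15|19)=-1; (−1)^{0·1·9}·(+1)^1·(-1)^0 = +1.
Ram(130, 1407406) = {13, 37}; no ℚ_13-point on the conic.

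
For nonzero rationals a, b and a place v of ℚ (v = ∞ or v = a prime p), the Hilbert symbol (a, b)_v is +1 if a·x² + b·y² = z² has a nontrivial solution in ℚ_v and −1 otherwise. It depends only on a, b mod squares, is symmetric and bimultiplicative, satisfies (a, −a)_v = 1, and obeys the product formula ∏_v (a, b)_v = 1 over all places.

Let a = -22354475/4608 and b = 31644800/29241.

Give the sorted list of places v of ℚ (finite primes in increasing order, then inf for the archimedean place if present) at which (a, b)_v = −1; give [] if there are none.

(a, b) ≡ (-10582, 19778) mod (ℚ^×)²; places V = {2, 3, 5, 11, 13, 19, 29, 31, 37, ∞}.
(a,b)_5: α=2, u≡2; β=2, v≡2 (mod 5); (2|5)=-1, (2|5)=-1; sign (−1)^0·-1^2·-1^2 = +1.
(a,b)_31: α=0, u≡20; β=1, v≡4 (mod 31); (20|31)=+1, (4|31)=+1; sign (−1)^0·+1^1·+1^0 = +1.
(a,b)_37: α=1, u≡11; β=0, v≡13 (mod 37); (11|37)=+1, (13|37)=-1; sign (−1)^0·+1^0·-1^1 = -1.
(a,b)_3: α=-2, u≡2; β=-4, v≡2 (mod 3); (2|3)=-1, (2|3)=-1; sign (−1)^0·-1^-4·-1^-2 = +1.
(a,b)_19: α=0, u≡7; β=-2, v≡3 (mod 19); (7|19)=+1, (3|19)=-1; sign (−1)^0·+1^-2·-1^0 = +1.
(a,b)_13: α=3, u≡5; β=0, v≡11 (mod 13); (5|13)=-1, (11|13)=-1; sign (−1)^0·-1^0·-1^3 = -1.
(a,b)_∞: sgn(-10582)=−, sgn(19778)=+, so +1.
(a,b)_2: α=-9, β=7; u≡5, v≡1 (mod 8); ε(u)ε(v)=0·0, αω(v)=-9·0, βω(u)=7·1; sum ≡ 1  ⇒  -1.
(a,b)_29: α=0, u≡19; β=1, v≡18 (mod 29); (19|29)=-1, (18|29)=-1; sign (−1)^0·-1^1·-1^0 = -1.
(a,b)_11: α=1, u≡8; β=1, v≡1 (mod 11); (8|11)=-1, (1|11)=+1; sign (−1)^1·-1^1·+1^1 = +1.
Ram(-10582, 19778) = {2, 13, 29, 37}; no ℚ_2-point on the conic.

[2, 13, 29, 37]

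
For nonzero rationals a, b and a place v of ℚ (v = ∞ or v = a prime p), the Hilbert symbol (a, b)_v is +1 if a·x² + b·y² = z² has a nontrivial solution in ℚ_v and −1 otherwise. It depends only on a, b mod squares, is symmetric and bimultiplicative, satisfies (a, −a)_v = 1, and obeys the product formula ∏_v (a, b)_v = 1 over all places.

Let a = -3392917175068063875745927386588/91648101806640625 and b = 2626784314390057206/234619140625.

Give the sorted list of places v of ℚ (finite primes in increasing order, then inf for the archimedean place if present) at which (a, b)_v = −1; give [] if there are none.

(a, b) ≡ (-7, 265926) mod (ℚ^×)²; places V = {2, 3, 5, 7, 11, 17, 23, 31, 41, 47, ∞}.
(a,b)_31: α=-2, u≡24; β=-2, v≡14 (mod 31); (24|31)=-1, (14|31)=+1; sign (−1)^0·-1^-2·+1^-2 = +1.
(a,b)_41: α=2, u≡11; β=1, v≡40 (mod 41); (11|41)=-1, (40|41)=+1; sign (−1)^0·-1^1·+1^2 = -1.
(a,b)_3: α=2, u≡2; β=1, v≡1 (mod 3); (2|3)=-1, (1|3)=+1; sign (−1)^0·-1^1·+1^2 = -1.
(a,b)_7: α=15, u≡5; β=10, v≡6 (mod 7); (5|7)=-1, (6|7)=-1; sign (−1)^0·-1^10·-1^15 = -1.
(a,b)_∞: sgn(-7)=−, sgn(265926)=+, so +1.
(a,b)_5: α=-20, u≡2; β=-12, v≡1 (mod 5); (2|5)=-1, (1|5)=+1; sign (−1)^0·-1^-12·+1^-20 = +1.
(a,b)_17: α=4, u≡6; β=2, v≡7 (mod 17); (6|17)=-1, (7|17)=-1; sign (−1)^0·-1^2·-1^4 = +1.
(a,b)_23: α=2, u≡6; β=1, v≡16 (mod 23); (6|23)=+1, (16|23)=+1; sign (−1)^0·+1^1·+1^2 = +1.
(a,b)_11: α=2, u≡5; β=2, v≡3 (mod 11); (5|11)=+1, (3|11)=+1; sign (−1)^0·+1^2·+1^2 = +1.
(a,b)_2: α=2, β=1; u≡1, v≡3 (mod 8); ε(u)ε(v)=0·1, αω(v)=2·1, βω(u)=1·0; sum ≡ 0  ⇒  +1.
(a,b)_47: α=2, u≡33; β=1, v≡6 (mod 47); (33|47)=-1, (6|47)=+1; sign (−1)^0·-1^1·+1^2 = -1.
|Ram(-7, 265926)| = 4, even; anisotropic at {3, 7, 41, 47}.

[3, 7, 41, 47]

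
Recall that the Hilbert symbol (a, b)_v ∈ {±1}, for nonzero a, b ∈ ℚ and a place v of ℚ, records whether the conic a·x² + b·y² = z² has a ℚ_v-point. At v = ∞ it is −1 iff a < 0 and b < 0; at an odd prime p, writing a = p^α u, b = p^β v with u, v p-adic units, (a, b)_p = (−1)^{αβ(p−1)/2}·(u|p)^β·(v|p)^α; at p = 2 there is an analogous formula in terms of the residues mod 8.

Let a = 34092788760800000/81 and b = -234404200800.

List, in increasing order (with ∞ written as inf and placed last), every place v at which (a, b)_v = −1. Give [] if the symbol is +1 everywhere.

Mod squares: a ≡ 124355, b ≡ -38. Check v ∈ {∞, 2, 3, 5, 7, 11, 17, 19}.
v=19: a=19^1·(≡11), b=19^1·(≡4) mod 19; (11|19)=+1, (4|19)=+1; (−1)^{1·1·9}·(+1)^1·(+1)^1 = -1.
v=17: a=17^3·(≡14), b=17^2·(≡4) mod 17; (14|17)=-1, (4|17)=+1; (−1)^{3·2·8}·(-1)^2·(+1)^3 = +1.
v=∞: 124355 > 0 and -38 < 0  ⇒  (a,b)_∞ = +1.
v=7: a=7^3·(≡6), b=7^2·(≡4) mod 7; (6|7)=-1, (4|7)=+1; (−1)^{3·2·3}·(-1)^2·(+1)^3 = +1.
v=5: a=5^5·(≡1), b=5^2·(≡3) mod 5; (1|5)=+1, (3|5)=-1; (−1)^{5·2·2}·(+1)^2·(-1)^5 = -1.
v=11: a=11^3·(≡7), b=11^2·(≡6) mod 11; (7|11)=-1, (6|11)=-1; (−1)^{3·2·5}·(-1)^2·(-1)^3 = -1.
v=3: a=3^-4·(≡2), b=3^2·(≡1) mod 3; (2|3)=-1, (1|3)=+1; (−1)^{-4·2·1}·(-1)^2·(+1)^-4 = +1.
v=2: v_2(a)=8, v_2(b)=5; units ≡ 3, 5 (mod 8); ε·ε+αω+βω = 1·0+8·1+5·1 ≡ 1  ⇒  (a,b)_2 = -1.
|Ram(124355, -38)| = 4, even; anisotropic at {2, 5, 11, 19}.

[2, 5, 11, 19]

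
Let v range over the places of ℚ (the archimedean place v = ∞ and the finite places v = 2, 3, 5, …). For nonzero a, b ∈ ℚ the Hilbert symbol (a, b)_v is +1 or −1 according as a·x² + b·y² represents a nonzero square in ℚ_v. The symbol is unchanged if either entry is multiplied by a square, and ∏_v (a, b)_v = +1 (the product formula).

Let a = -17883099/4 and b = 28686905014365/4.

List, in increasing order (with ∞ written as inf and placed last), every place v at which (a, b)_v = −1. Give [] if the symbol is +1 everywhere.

Mod squares: a ≡ -24531, b ≡ 170085. Check v ∈ {∞, 2, 3, 5, 13, 17, 23, 29, 37}.
v=5: a=5^0·(≡4), b=5^1·(≡2) mod 5; (4|5)=+1, (2|5)=-1; (−1)^{0·1·2}·(+1)^1·(-1)^0 = +1.
v=2: v_2(a)=-2, v_2(b)=-2; units ≡ 5, 5 (mod 8); ε·ε+αω+βω = 0·0+-2·1+-2·1 ≡ 0  ⇒  (a,b)_2 = +1.
v=37: a=37^1·(≡1), b=37^2·(≡9) mod 37; (1|37)=+1, (9|37)=+1; (−1)^{1·2·18}·(+1)^2·(+1)^1 = +1.
v=∞: -24531 < 0 and 170085 > 0  ⇒  (a,b)_∞ = +1.
v=17: a=17^1·(≡16), b=17^1·(≡15) mod 17; (16|17)=+1, (15|17)=+1; (−1)^{1·1·8}·(+1)^1·(+1)^1 = +1.
v=3: a=3^7·(≡1), b=3^7·(≡1) mod 3; (1|3)=+1, (1|3)=+1; (−1)^{7·7·1}·(+1)^7·(+1)^7 = -1.
v=29: a=29^0·(≡3), b=29^1·(≡22) mod 29; (3|29)=-1, (22|29)=+1; (−1)^{0·1·14}·(-1)^1·(+1)^0 = -1.
v=13: a=13^1·(≡6), b=13^2·(≡6) mod 13; (6|13)=-1, (6|13)=-1; (−1)^{1·2·6}·(-1)^2·(-1)^1 = -1.
v=23: a=23^0·(≡17), b=23^1·(≡8) mod 23; (17|23)=-1, (8|23)=+1; (−1)^{0·1·11}·(-1)^1·(+1)^0 = -1.
(-24531, 170085 / ℚ) ramifies at {3, 13, 23, 29}: a division algebra.

[3, 13, 23, 29]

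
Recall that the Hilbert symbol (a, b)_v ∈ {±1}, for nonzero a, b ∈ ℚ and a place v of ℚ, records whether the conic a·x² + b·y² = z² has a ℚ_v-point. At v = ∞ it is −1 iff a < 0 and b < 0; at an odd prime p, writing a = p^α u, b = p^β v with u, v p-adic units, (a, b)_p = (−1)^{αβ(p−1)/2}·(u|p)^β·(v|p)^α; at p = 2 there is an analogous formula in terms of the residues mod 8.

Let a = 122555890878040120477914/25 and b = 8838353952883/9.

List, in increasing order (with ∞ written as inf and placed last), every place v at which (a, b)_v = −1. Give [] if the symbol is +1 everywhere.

[2, 13, 17, 37]

Mod squares: a ≡ 11914, b ≡ 5083. Check v ∈ {∞, 2, 3, 5, 7, 13, 17, 23, 37}.
v=23: a=23^5·(≡18), b=23^3·(≡7) mod 23; (18|23)=+1, (7|23)=-1; (−1)^{5·3·11}·(+1)^3·(-1)^5 = +1.
v=37: a=37^3·(≡4), b=37^2·(≡22) mod 37; (4|37)=+1, (22|37)=-1; (−1)^{3·2·18}·(+1)^2·(-1)^3 = -1.
v=5: a=5^-2·(≡4), b=5^0·(≡2) mod 5; (4|5)=+1, (2|5)=-1; (−1)^{-2·0·2}·(+1)^0·(-1)^-2 = +1.
v=2: v_2(a)=1, v_2(b)=0; units ≡ 5, 3 (mod 8); ε·ε+αω+βω = 0·1+1·1+0·1 ≡ 1  ⇒  (a,b)_2 = -1.
v=7: a=7^3·(≡2), b=7^4·(≡1) mod 7; (2|7)=+1, (1|7)=+1; (−1)^{3·4·3}·(+1)^4·(+1)^3 = +1.
v=∞: 11914 > 0 and 5083 > 0  ⇒  (a,b)_∞ = +1.
v=3: a=3^8·(≡1), b=3^-2·(≡1) mod 3; (1|3)=+1, (1|3)=+1; (−1)^{8·-2·1}·(+1)^-2·(+1)^8 = +1.
v=17: a=17^4·(≡7), b=17^1·(≡12) mod 17; (7|17)=-1, (12|17)=-1; (−1)^{4·1·8}·(-1)^1·(-1)^4 = -1.
v=13: a=13^0·(≡11), b=13^1·(≡10) mod 13; (11|13)=-1, (10|13)=+1; (−1)^{0·1·6}·(-1)^1·(+1)^0 = -1.
|Ram(11914, 5083)| = 4, even; anisotropic at {2, 13, 17, 37}.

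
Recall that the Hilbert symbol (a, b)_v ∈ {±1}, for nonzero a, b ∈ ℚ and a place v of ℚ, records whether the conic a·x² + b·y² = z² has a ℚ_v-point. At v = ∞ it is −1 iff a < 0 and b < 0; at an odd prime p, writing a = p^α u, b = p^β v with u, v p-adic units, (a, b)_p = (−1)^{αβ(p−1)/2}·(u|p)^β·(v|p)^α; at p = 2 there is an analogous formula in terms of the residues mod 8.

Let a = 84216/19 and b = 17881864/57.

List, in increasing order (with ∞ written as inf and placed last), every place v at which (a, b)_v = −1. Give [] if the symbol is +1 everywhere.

[2, 3]

Mod squares: a ≡ 3306, b ≡ 42978. Check v ∈ {∞, 2, 3, 7, 11, 13, 19, 29}.
v=19: a=19^-1·(≡8), b=19^-1·(≡11) mod 19; (8|19)=-1, (11|19)=+1; (−1)^{-1·-1·9}·(-1)^-1·(+1)^-1 = +1.
v=2: v_2(a)=3, v_2(b)=3; units ≡ 5, 1 (mod 8); ε·ε+αω+βω = 0·0+3·0+3·1 ≡ 1  ⇒  (a,b)_2 = -1.
v=29: a=29^1·(≡17), b=29^1·(≡11) mod 29; (17|29)=-1, (11|29)=-1; (−1)^{1·1·14}·(-1)^1·(-1)^1 = +1.
v=11: a=11^2·(≡10), b=11^2·(≡5) mod 11; (10|11)=-1, (5|11)=+1; (−1)^{2·2·5}·(-1)^2·(+1)^2 = +1.
v=13: a=13^0·(≡9), b=13^1·(≡10) mod 13; (9|13)=+1, (10|13)=+1; (−1)^{0·1·6}·(+1)^1·(+1)^0 = +1.
v=3: a=3^1·(≡1), b=3^-1·(≡1) mod 3; (1|3)=+1, (1|3)=+1; (−1)^{1·-1·1}·(+1)^-1·(+1)^1 = -1.
v=7: a=7^0·(≡4), b=7^2·(≡5) mod 7; (4|7)=+1, (5|7)=-1; (−1)^{0·2·3}·(+1)^2·(-1)^0 = +1.
v=∞: 3306 > 0 and 42978 > 0  ⇒  (a,b)_∞ = +1.
|Ram(3306, 42978)| = 2, even; anisotropic at {2, 3}.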